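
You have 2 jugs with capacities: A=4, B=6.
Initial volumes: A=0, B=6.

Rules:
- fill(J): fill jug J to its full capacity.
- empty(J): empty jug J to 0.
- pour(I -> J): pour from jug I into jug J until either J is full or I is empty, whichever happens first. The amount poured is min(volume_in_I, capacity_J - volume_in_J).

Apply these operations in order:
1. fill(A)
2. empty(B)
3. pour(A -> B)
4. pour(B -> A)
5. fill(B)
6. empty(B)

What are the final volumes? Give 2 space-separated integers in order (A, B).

Step 1: fill(A) -> (A=4 B=6)
Step 2: empty(B) -> (A=4 B=0)
Step 3: pour(A -> B) -> (A=0 B=4)
Step 4: pour(B -> A) -> (A=4 B=0)
Step 5: fill(B) -> (A=4 B=6)
Step 6: empty(B) -> (A=4 B=0)

Answer: 4 0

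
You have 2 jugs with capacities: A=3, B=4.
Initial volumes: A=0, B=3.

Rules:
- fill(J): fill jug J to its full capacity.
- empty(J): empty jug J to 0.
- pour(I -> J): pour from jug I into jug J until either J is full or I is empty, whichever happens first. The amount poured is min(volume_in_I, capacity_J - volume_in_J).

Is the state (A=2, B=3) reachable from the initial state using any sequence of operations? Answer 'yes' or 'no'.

Answer: no

Derivation:
BFS explored all 14 reachable states.
Reachable set includes: (0,0), (0,1), (0,2), (0,3), (0,4), (1,0), (1,4), (2,0), (2,4), (3,0), (3,1), (3,2) ...
Target (A=2, B=3) not in reachable set → no.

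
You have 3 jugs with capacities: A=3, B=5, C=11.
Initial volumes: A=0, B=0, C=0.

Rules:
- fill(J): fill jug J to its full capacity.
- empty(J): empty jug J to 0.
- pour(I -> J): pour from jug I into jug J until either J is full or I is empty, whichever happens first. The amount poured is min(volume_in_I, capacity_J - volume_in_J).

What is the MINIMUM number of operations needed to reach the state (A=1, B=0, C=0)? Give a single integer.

Answer: 5

Derivation:
BFS from (A=0, B=0, C=0). One shortest path:
  1. fill(A) -> (A=3 B=0 C=0)
  2. pour(A -> B) -> (A=0 B=3 C=0)
  3. fill(A) -> (A=3 B=3 C=0)
  4. pour(A -> B) -> (A=1 B=5 C=0)
  5. empty(B) -> (A=1 B=0 C=0)
Reached target in 5 moves.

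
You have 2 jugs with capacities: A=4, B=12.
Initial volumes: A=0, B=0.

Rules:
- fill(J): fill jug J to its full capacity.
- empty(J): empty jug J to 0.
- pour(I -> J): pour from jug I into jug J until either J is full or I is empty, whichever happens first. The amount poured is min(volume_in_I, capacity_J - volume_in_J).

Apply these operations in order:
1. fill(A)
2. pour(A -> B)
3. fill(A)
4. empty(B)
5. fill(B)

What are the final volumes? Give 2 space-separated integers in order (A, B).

Step 1: fill(A) -> (A=4 B=0)
Step 2: pour(A -> B) -> (A=0 B=4)
Step 3: fill(A) -> (A=4 B=4)
Step 4: empty(B) -> (A=4 B=0)
Step 5: fill(B) -> (A=4 B=12)

Answer: 4 12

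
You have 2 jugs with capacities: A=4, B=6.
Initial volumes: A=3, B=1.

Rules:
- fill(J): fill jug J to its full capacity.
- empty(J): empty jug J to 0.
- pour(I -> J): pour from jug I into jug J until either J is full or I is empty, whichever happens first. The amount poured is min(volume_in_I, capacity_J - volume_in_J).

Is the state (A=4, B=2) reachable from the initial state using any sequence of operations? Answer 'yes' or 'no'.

BFS from (A=3, B=1):
  1. empty(A) -> (A=0 B=1)
  2. fill(B) -> (A=0 B=6)
  3. pour(B -> A) -> (A=4 B=2)
Target reached → yes.

Answer: yes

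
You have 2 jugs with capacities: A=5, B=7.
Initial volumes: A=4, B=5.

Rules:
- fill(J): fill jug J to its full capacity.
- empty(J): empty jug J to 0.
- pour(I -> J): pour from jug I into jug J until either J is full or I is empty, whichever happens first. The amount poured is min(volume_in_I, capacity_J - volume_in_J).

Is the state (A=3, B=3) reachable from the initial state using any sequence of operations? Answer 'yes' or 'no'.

Answer: no

Derivation:
BFS explored all 25 reachable states.
Reachable set includes: (0,0), (0,1), (0,2), (0,3), (0,4), (0,5), (0,6), (0,7), (1,0), (1,7), (2,0), (2,7) ...
Target (A=3, B=3) not in reachable set → no.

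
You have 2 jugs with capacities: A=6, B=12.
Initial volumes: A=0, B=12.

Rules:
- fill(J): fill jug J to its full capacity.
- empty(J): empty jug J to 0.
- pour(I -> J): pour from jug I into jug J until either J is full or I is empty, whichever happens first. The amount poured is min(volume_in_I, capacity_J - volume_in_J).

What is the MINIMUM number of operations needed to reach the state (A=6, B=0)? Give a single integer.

BFS from (A=0, B=12). One shortest path:
  1. fill(A) -> (A=6 B=12)
  2. empty(B) -> (A=6 B=0)
Reached target in 2 moves.

Answer: 2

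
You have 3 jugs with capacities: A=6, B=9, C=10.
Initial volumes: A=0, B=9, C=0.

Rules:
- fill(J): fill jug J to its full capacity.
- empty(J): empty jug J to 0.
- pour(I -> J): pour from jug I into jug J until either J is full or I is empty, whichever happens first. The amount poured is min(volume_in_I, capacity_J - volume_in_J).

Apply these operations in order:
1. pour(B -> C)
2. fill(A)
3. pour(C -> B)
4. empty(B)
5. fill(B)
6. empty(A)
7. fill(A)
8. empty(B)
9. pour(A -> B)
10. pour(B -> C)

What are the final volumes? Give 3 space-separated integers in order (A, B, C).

Answer: 0 0 6

Derivation:
Step 1: pour(B -> C) -> (A=0 B=0 C=9)
Step 2: fill(A) -> (A=6 B=0 C=9)
Step 3: pour(C -> B) -> (A=6 B=9 C=0)
Step 4: empty(B) -> (A=6 B=0 C=0)
Step 5: fill(B) -> (A=6 B=9 C=0)
Step 6: empty(A) -> (A=0 B=9 C=0)
Step 7: fill(A) -> (A=6 B=9 C=0)
Step 8: empty(B) -> (A=6 B=0 C=0)
Step 9: pour(A -> B) -> (A=0 B=6 C=0)
Step 10: pour(B -> C) -> (A=0 B=0 C=6)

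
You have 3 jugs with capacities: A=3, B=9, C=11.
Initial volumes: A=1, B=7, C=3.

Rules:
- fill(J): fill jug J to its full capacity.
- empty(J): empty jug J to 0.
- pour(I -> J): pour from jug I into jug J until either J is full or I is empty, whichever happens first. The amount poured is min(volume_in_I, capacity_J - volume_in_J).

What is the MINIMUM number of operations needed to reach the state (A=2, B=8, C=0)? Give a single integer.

Answer: 6

Derivation:
BFS from (A=1, B=7, C=3). One shortest path:
  1. fill(C) -> (A=1 B=7 C=11)
  2. pour(A -> B) -> (A=0 B=8 C=11)
  3. pour(C -> A) -> (A=3 B=8 C=8)
  4. pour(A -> B) -> (A=2 B=9 C=8)
  5. empty(B) -> (A=2 B=0 C=8)
  6. pour(C -> B) -> (A=2 B=8 C=0)
Reached target in 6 moves.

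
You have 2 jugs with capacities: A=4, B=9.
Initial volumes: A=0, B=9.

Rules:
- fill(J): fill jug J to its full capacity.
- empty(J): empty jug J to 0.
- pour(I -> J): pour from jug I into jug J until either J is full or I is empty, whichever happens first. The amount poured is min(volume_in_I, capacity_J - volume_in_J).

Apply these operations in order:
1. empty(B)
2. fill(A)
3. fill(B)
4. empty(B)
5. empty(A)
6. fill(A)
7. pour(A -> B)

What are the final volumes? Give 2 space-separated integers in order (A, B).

Answer: 0 4

Derivation:
Step 1: empty(B) -> (A=0 B=0)
Step 2: fill(A) -> (A=4 B=0)
Step 3: fill(B) -> (A=4 B=9)
Step 4: empty(B) -> (A=4 B=0)
Step 5: empty(A) -> (A=0 B=0)
Step 6: fill(A) -> (A=4 B=0)
Step 7: pour(A -> B) -> (A=0 B=4)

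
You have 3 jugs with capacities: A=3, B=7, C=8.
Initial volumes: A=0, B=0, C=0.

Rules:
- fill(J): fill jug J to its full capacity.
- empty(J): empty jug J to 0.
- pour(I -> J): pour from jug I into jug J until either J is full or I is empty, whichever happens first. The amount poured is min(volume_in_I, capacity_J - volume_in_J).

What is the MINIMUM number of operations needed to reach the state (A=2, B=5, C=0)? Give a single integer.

BFS from (A=0, B=0, C=0). One shortest path:
  1. fill(A) -> (A=3 B=0 C=0)
  2. fill(B) -> (A=3 B=7 C=0)
  3. pour(A -> C) -> (A=0 B=7 C=3)
  4. pour(B -> C) -> (A=0 B=2 C=8)
  5. pour(C -> A) -> (A=3 B=2 C=5)
  6. empty(A) -> (A=0 B=2 C=5)
  7. pour(B -> A) -> (A=2 B=0 C=5)
  8. pour(C -> B) -> (A=2 B=5 C=0)
Reached target in 8 moves.

Answer: 8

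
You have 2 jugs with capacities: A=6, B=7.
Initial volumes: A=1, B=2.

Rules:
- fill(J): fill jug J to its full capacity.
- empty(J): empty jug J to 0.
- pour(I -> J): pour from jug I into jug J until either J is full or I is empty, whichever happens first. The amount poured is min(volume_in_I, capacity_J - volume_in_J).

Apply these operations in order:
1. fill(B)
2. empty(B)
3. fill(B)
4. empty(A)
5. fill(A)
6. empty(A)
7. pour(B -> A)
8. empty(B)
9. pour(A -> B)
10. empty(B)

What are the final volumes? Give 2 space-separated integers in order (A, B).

Answer: 0 0

Derivation:
Step 1: fill(B) -> (A=1 B=7)
Step 2: empty(B) -> (A=1 B=0)
Step 3: fill(B) -> (A=1 B=7)
Step 4: empty(A) -> (A=0 B=7)
Step 5: fill(A) -> (A=6 B=7)
Step 6: empty(A) -> (A=0 B=7)
Step 7: pour(B -> A) -> (A=6 B=1)
Step 8: empty(B) -> (A=6 B=0)
Step 9: pour(A -> B) -> (A=0 B=6)
Step 10: empty(B) -> (A=0 B=0)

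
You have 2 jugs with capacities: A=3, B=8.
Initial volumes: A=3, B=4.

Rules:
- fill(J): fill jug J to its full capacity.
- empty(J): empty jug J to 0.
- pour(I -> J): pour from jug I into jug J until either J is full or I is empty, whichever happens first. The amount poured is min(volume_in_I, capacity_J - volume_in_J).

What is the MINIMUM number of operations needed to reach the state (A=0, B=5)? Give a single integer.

BFS from (A=3, B=4). One shortest path:
  1. empty(A) -> (A=0 B=4)
  2. fill(B) -> (A=0 B=8)
  3. pour(B -> A) -> (A=3 B=5)
  4. empty(A) -> (A=0 B=5)
Reached target in 4 moves.

Answer: 4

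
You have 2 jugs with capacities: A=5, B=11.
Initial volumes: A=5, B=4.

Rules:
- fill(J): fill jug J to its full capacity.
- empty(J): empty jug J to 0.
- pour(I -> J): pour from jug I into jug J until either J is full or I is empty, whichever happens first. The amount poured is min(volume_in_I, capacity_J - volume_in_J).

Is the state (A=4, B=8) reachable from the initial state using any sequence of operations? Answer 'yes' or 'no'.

Answer: no

Derivation:
BFS explored all 32 reachable states.
Reachable set includes: (0,0), (0,1), (0,2), (0,3), (0,4), (0,5), (0,6), (0,7), (0,8), (0,9), (0,10), (0,11) ...
Target (A=4, B=8) not in reachable set → no.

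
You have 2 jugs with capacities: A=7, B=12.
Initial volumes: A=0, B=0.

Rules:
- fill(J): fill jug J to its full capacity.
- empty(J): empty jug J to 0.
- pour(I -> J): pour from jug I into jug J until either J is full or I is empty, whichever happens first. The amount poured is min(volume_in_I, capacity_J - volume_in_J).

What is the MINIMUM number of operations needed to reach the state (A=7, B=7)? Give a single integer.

BFS from (A=0, B=0). One shortest path:
  1. fill(A) -> (A=7 B=0)
  2. pour(A -> B) -> (A=0 B=7)
  3. fill(A) -> (A=7 B=7)
Reached target in 3 moves.

Answer: 3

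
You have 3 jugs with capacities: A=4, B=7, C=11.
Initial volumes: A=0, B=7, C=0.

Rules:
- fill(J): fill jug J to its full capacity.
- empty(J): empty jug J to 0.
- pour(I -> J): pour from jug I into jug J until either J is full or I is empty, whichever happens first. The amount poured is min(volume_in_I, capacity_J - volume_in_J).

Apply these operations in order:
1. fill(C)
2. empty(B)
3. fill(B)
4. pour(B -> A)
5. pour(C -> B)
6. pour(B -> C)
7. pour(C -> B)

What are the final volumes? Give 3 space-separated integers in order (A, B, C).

Answer: 4 7 7

Derivation:
Step 1: fill(C) -> (A=0 B=7 C=11)
Step 2: empty(B) -> (A=0 B=0 C=11)
Step 3: fill(B) -> (A=0 B=7 C=11)
Step 4: pour(B -> A) -> (A=4 B=3 C=11)
Step 5: pour(C -> B) -> (A=4 B=7 C=7)
Step 6: pour(B -> C) -> (A=4 B=3 C=11)
Step 7: pour(C -> B) -> (A=4 B=7 C=7)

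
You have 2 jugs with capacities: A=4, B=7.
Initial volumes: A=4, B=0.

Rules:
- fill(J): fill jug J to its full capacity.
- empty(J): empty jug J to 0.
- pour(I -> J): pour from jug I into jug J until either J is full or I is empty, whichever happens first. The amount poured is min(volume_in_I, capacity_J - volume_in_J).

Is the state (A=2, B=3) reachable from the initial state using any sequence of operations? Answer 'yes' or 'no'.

BFS explored all 22 reachable states.
Reachable set includes: (0,0), (0,1), (0,2), (0,3), (0,4), (0,5), (0,6), (0,7), (1,0), (1,7), (2,0), (2,7) ...
Target (A=2, B=3) not in reachable set → no.

Answer: no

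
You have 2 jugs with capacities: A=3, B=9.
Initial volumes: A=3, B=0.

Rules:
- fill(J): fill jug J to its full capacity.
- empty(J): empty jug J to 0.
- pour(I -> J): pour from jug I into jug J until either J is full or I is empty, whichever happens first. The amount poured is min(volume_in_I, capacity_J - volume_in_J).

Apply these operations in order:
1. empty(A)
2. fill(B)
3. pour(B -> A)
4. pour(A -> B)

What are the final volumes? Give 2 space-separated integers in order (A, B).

Answer: 0 9

Derivation:
Step 1: empty(A) -> (A=0 B=0)
Step 2: fill(B) -> (A=0 B=9)
Step 3: pour(B -> A) -> (A=3 B=6)
Step 4: pour(A -> B) -> (A=0 B=9)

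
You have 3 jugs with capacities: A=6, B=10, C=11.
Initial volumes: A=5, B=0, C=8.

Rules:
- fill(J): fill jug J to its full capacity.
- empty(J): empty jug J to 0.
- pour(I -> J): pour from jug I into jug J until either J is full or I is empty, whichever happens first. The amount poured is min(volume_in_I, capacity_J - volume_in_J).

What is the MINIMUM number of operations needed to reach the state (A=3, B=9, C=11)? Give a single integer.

Answer: 3

Derivation:
BFS from (A=5, B=0, C=8). One shortest path:
  1. fill(B) -> (A=5 B=10 C=8)
  2. pour(B -> A) -> (A=6 B=9 C=8)
  3. pour(A -> C) -> (A=3 B=9 C=11)
Reached target in 3 moves.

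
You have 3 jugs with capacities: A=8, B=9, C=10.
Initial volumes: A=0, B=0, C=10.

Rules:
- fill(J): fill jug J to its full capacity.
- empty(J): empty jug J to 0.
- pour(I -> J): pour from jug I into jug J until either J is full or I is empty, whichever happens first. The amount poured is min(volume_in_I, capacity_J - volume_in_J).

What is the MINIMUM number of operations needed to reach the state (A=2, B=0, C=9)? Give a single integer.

Answer: 5

Derivation:
BFS from (A=0, B=0, C=10). One shortest path:
  1. fill(B) -> (A=0 B=9 C=10)
  2. pour(C -> A) -> (A=8 B=9 C=2)
  3. empty(A) -> (A=0 B=9 C=2)
  4. pour(C -> A) -> (A=2 B=9 C=0)
  5. pour(B -> C) -> (A=2 B=0 C=9)
Reached target in 5 moves.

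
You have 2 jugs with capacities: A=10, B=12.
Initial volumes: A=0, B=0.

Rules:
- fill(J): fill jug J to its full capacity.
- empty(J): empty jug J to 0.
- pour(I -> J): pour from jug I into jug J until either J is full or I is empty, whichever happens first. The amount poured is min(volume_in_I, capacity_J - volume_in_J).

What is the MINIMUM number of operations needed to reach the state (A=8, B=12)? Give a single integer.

BFS from (A=0, B=0). One shortest path:
  1. fill(A) -> (A=10 B=0)
  2. pour(A -> B) -> (A=0 B=10)
  3. fill(A) -> (A=10 B=10)
  4. pour(A -> B) -> (A=8 B=12)
Reached target in 4 moves.

Answer: 4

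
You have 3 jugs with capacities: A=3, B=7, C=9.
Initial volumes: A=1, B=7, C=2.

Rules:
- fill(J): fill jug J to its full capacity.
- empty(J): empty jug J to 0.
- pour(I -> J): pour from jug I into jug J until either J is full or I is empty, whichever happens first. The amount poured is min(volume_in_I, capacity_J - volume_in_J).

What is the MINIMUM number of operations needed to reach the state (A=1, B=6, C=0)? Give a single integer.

Answer: 6

Derivation:
BFS from (A=1, B=7, C=2). One shortest path:
  1. pour(A -> C) -> (A=0 B=7 C=3)
  2. pour(B -> C) -> (A=0 B=1 C=9)
  3. pour(C -> A) -> (A=3 B=1 C=6)
  4. empty(A) -> (A=0 B=1 C=6)
  5. pour(B -> A) -> (A=1 B=0 C=6)
  6. pour(C -> B) -> (A=1 B=6 C=0)
Reached target in 6 moves.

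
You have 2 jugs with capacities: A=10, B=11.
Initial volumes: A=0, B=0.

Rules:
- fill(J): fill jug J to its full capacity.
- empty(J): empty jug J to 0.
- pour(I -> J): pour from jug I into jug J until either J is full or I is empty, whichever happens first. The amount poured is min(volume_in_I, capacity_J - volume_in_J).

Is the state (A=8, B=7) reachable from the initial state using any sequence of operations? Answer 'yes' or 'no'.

BFS explored all 42 reachable states.
Reachable set includes: (0,0), (0,1), (0,2), (0,3), (0,4), (0,5), (0,6), (0,7), (0,8), (0,9), (0,10), (0,11) ...
Target (A=8, B=7) not in reachable set → no.

Answer: no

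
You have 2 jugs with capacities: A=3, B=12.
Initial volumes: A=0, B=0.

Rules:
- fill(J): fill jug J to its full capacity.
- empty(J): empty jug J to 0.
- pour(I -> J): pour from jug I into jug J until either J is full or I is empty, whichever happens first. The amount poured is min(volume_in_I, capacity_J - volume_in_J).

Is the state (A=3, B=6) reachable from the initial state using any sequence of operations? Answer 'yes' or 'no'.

BFS from (A=0, B=0):
  1. fill(B) -> (A=0 B=12)
  2. pour(B -> A) -> (A=3 B=9)
  3. empty(A) -> (A=0 B=9)
  4. pour(B -> A) -> (A=3 B=6)
Target reached → yes.

Answer: yes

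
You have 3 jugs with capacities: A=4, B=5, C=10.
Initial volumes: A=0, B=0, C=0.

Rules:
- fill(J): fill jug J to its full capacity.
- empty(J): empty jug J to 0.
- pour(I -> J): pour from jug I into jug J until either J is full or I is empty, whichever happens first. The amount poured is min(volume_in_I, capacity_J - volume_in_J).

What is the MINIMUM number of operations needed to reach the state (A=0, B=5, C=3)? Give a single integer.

Answer: 5

Derivation:
BFS from (A=0, B=0, C=0). One shortest path:
  1. fill(A) -> (A=4 B=0 C=0)
  2. pour(A -> B) -> (A=0 B=4 C=0)
  3. fill(A) -> (A=4 B=4 C=0)
  4. pour(A -> B) -> (A=3 B=5 C=0)
  5. pour(A -> C) -> (A=0 B=5 C=3)
Reached target in 5 moves.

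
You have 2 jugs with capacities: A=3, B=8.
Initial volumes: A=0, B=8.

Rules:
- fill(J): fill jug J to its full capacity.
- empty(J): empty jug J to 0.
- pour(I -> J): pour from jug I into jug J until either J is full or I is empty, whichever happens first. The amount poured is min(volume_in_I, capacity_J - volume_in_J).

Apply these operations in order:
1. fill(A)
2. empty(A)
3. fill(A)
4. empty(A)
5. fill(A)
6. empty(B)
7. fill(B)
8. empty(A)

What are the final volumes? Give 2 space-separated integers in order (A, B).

Step 1: fill(A) -> (A=3 B=8)
Step 2: empty(A) -> (A=0 B=8)
Step 3: fill(A) -> (A=3 B=8)
Step 4: empty(A) -> (A=0 B=8)
Step 5: fill(A) -> (A=3 B=8)
Step 6: empty(B) -> (A=3 B=0)
Step 7: fill(B) -> (A=3 B=8)
Step 8: empty(A) -> (A=0 B=8)

Answer: 0 8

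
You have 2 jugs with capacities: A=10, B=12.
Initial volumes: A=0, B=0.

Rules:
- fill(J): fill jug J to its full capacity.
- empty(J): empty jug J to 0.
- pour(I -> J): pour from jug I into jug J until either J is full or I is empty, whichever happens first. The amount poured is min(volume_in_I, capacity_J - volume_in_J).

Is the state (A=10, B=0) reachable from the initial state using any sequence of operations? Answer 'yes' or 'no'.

Answer: yes

Derivation:
BFS from (A=0, B=0):
  1. fill(A) -> (A=10 B=0)
Target reached → yes.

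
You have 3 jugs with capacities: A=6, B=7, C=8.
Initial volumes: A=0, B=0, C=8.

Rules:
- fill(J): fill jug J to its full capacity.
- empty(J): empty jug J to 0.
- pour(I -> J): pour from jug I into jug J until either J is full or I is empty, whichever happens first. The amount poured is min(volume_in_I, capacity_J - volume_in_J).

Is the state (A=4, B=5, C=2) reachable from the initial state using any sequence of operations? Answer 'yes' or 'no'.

BFS explored all 294 reachable states.
Reachable set includes: (0,0,0), (0,0,1), (0,0,2), (0,0,3), (0,0,4), (0,0,5), (0,0,6), (0,0,7), (0,0,8), (0,1,0), (0,1,1), (0,1,2) ...
Target (A=4, B=5, C=2) not in reachable set → no.

Answer: no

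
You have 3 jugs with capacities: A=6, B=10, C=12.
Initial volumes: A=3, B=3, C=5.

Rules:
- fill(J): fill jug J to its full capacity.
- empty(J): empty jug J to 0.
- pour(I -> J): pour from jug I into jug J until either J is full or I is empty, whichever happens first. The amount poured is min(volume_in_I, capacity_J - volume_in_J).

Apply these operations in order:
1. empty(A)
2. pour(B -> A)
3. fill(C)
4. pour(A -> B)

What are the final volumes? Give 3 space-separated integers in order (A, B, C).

Step 1: empty(A) -> (A=0 B=3 C=5)
Step 2: pour(B -> A) -> (A=3 B=0 C=5)
Step 3: fill(C) -> (A=3 B=0 C=12)
Step 4: pour(A -> B) -> (A=0 B=3 C=12)

Answer: 0 3 12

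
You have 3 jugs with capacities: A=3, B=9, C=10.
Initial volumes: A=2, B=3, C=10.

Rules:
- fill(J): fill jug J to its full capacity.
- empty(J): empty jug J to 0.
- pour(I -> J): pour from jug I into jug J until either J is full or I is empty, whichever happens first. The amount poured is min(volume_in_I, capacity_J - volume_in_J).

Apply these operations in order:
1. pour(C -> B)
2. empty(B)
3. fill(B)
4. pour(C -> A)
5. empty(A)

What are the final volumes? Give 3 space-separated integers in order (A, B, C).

Step 1: pour(C -> B) -> (A=2 B=9 C=4)
Step 2: empty(B) -> (A=2 B=0 C=4)
Step 3: fill(B) -> (A=2 B=9 C=4)
Step 4: pour(C -> A) -> (A=3 B=9 C=3)
Step 5: empty(A) -> (A=0 B=9 C=3)

Answer: 0 9 3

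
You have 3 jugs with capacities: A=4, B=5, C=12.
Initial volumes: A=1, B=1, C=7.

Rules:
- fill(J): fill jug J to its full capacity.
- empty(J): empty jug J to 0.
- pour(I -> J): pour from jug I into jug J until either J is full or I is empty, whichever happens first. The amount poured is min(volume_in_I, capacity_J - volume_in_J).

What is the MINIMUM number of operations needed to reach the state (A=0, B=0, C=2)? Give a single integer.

Answer: 3

Derivation:
BFS from (A=1, B=1, C=7). One shortest path:
  1. empty(C) -> (A=1 B=1 C=0)
  2. pour(A -> B) -> (A=0 B=2 C=0)
  3. pour(B -> C) -> (A=0 B=0 C=2)
Reached target in 3 moves.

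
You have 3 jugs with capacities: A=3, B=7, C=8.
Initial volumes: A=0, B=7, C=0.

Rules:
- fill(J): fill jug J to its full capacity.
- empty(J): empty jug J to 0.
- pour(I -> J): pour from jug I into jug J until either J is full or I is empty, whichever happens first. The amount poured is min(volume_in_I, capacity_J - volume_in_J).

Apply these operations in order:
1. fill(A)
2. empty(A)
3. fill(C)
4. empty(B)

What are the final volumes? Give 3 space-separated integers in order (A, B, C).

Step 1: fill(A) -> (A=3 B=7 C=0)
Step 2: empty(A) -> (A=0 B=7 C=0)
Step 3: fill(C) -> (A=0 B=7 C=8)
Step 4: empty(B) -> (A=0 B=0 C=8)

Answer: 0 0 8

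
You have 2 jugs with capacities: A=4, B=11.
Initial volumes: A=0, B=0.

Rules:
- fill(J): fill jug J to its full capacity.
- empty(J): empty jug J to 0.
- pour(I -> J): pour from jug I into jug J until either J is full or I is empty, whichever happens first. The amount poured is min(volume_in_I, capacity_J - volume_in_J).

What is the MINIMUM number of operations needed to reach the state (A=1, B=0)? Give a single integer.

BFS from (A=0, B=0). One shortest path:
  1. fill(A) -> (A=4 B=0)
  2. pour(A -> B) -> (A=0 B=4)
  3. fill(A) -> (A=4 B=4)
  4. pour(A -> B) -> (A=0 B=8)
  5. fill(A) -> (A=4 B=8)
  6. pour(A -> B) -> (A=1 B=11)
  7. empty(B) -> (A=1 B=0)
Reached target in 7 moves.

Answer: 7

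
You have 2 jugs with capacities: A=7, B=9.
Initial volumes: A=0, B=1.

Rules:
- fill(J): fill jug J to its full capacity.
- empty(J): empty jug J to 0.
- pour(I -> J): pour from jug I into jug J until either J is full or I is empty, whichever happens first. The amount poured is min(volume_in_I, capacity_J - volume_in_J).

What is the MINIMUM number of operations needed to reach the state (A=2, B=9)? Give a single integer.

BFS from (A=0, B=1). One shortest path:
  1. fill(B) -> (A=0 B=9)
  2. pour(B -> A) -> (A=7 B=2)
  3. empty(A) -> (A=0 B=2)
  4. pour(B -> A) -> (A=2 B=0)
  5. fill(B) -> (A=2 B=9)
Reached target in 5 moves.

Answer: 5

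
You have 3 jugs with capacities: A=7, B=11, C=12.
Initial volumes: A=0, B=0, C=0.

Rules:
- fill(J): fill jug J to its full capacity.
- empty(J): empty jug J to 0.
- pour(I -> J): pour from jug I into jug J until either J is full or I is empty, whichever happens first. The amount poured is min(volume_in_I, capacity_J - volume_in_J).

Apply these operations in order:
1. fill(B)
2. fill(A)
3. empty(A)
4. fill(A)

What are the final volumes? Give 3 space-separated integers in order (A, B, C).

Step 1: fill(B) -> (A=0 B=11 C=0)
Step 2: fill(A) -> (A=7 B=11 C=0)
Step 3: empty(A) -> (A=0 B=11 C=0)
Step 4: fill(A) -> (A=7 B=11 C=0)

Answer: 7 11 0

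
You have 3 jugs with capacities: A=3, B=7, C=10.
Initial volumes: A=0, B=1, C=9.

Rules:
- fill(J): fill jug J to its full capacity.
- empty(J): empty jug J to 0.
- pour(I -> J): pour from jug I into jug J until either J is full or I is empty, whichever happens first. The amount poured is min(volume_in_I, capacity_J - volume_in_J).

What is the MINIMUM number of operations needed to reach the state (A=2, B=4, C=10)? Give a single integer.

BFS from (A=0, B=1, C=9). One shortest path:
  1. fill(B) -> (A=0 B=7 C=9)
  2. pour(B -> A) -> (A=3 B=4 C=9)
  3. pour(A -> C) -> (A=2 B=4 C=10)
Reached target in 3 moves.

Answer: 3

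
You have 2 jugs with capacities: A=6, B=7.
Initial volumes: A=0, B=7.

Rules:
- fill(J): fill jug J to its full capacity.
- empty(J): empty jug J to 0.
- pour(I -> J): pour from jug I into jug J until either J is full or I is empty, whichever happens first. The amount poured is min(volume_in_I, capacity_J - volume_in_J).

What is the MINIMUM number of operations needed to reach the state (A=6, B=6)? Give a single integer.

Answer: 4

Derivation:
BFS from (A=0, B=7). One shortest path:
  1. fill(A) -> (A=6 B=7)
  2. empty(B) -> (A=6 B=0)
  3. pour(A -> B) -> (A=0 B=6)
  4. fill(A) -> (A=6 B=6)
Reached target in 4 moves.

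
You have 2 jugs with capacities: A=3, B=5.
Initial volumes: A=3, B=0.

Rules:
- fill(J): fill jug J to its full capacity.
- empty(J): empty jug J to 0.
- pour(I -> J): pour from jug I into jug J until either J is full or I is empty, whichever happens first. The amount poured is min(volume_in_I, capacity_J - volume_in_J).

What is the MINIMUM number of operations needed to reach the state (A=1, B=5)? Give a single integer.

Answer: 3

Derivation:
BFS from (A=3, B=0). One shortest path:
  1. pour(A -> B) -> (A=0 B=3)
  2. fill(A) -> (A=3 B=3)
  3. pour(A -> B) -> (A=1 B=5)
Reached target in 3 moves.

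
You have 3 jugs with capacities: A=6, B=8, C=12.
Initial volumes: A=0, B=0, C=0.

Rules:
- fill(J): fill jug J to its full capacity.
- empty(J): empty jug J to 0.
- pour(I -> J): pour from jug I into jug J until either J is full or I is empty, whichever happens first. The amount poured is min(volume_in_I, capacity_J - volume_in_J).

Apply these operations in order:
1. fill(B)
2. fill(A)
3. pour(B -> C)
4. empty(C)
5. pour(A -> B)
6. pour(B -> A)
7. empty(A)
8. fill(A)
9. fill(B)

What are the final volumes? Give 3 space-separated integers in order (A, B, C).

Answer: 6 8 0

Derivation:
Step 1: fill(B) -> (A=0 B=8 C=0)
Step 2: fill(A) -> (A=6 B=8 C=0)
Step 3: pour(B -> C) -> (A=6 B=0 C=8)
Step 4: empty(C) -> (A=6 B=0 C=0)
Step 5: pour(A -> B) -> (A=0 B=6 C=0)
Step 6: pour(B -> A) -> (A=6 B=0 C=0)
Step 7: empty(A) -> (A=0 B=0 C=0)
Step 8: fill(A) -> (A=6 B=0 C=0)
Step 9: fill(B) -> (A=6 B=8 C=0)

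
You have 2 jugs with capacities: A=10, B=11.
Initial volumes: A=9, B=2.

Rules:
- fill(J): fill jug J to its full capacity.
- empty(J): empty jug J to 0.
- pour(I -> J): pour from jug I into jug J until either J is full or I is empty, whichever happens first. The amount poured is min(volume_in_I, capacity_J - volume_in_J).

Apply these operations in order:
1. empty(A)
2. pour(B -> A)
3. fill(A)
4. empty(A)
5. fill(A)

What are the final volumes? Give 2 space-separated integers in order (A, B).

Answer: 10 0

Derivation:
Step 1: empty(A) -> (A=0 B=2)
Step 2: pour(B -> A) -> (A=2 B=0)
Step 3: fill(A) -> (A=10 B=0)
Step 4: empty(A) -> (A=0 B=0)
Step 5: fill(A) -> (A=10 B=0)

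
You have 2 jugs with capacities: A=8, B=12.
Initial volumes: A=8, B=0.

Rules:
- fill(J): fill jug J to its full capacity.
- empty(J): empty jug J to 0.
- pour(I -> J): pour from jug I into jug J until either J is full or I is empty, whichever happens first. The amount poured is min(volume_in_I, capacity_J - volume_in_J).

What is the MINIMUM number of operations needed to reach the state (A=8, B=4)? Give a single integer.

BFS from (A=8, B=0). One shortest path:
  1. empty(A) -> (A=0 B=0)
  2. fill(B) -> (A=0 B=12)
  3. pour(B -> A) -> (A=8 B=4)
Reached target in 3 moves.

Answer: 3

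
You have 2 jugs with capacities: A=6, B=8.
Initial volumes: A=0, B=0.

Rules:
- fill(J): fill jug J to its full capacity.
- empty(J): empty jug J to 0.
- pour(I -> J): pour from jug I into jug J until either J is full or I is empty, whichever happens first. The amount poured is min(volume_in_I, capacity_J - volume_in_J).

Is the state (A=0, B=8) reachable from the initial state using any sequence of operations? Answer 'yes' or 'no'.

BFS from (A=0, B=0):
  1. fill(B) -> (A=0 B=8)
Target reached → yes.

Answer: yes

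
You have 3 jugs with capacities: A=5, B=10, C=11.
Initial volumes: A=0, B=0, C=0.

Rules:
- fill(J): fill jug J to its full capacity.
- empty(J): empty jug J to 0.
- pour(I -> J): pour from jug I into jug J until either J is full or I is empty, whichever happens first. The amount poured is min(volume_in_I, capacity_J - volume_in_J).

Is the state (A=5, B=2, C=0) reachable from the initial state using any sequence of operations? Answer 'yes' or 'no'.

BFS from (A=0, B=0, C=0):
  1. fill(A) -> (A=5 B=0 C=0)
  2. fill(C) -> (A=5 B=0 C=11)
  3. pour(C -> B) -> (A=5 B=10 C=1)
  4. empty(B) -> (A=5 B=0 C=1)
  5. pour(C -> B) -> (A=5 B=1 C=0)
  6. fill(C) -> (A=5 B=1 C=11)
  7. pour(C -> B) -> (A=5 B=10 C=2)
  8. empty(B) -> (A=5 B=0 C=2)
  9. pour(C -> B) -> (A=5 B=2 C=0)
Target reached → yes.

Answer: yes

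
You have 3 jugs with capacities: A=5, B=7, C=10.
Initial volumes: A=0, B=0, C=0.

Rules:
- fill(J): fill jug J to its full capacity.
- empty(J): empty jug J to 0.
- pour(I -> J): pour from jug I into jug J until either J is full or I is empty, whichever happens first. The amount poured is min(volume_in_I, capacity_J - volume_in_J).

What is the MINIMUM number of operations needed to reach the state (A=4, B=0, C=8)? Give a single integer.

Answer: 8

Derivation:
BFS from (A=0, B=0, C=0). One shortest path:
  1. fill(A) -> (A=5 B=0 C=0)
  2. fill(B) -> (A=5 B=7 C=0)
  3. pour(B -> C) -> (A=5 B=0 C=7)
  4. pour(A -> C) -> (A=2 B=0 C=10)
  5. pour(C -> B) -> (A=2 B=7 C=3)
  6. pour(B -> A) -> (A=5 B=4 C=3)
  7. pour(A -> C) -> (A=0 B=4 C=8)
  8. pour(B -> A) -> (A=4 B=0 C=8)
Reached target in 8 moves.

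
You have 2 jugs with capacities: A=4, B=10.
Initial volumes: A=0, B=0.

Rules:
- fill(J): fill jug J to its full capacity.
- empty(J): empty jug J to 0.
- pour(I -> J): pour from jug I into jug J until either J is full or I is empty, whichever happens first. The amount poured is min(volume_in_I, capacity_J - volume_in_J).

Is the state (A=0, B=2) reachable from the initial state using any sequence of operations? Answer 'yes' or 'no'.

BFS from (A=0, B=0):
  1. fill(B) -> (A=0 B=10)
  2. pour(B -> A) -> (A=4 B=6)
  3. empty(A) -> (A=0 B=6)
  4. pour(B -> A) -> (A=4 B=2)
  5. empty(A) -> (A=0 B=2)
Target reached → yes.

Answer: yes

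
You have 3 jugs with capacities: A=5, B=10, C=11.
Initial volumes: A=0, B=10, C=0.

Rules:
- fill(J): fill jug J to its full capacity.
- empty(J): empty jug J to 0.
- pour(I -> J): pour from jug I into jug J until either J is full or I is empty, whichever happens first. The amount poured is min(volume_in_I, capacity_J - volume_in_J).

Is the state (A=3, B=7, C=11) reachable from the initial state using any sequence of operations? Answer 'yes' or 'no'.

Answer: yes

Derivation:
BFS from (A=0, B=10, C=0):
  1. fill(A) -> (A=5 B=10 C=0)
  2. pour(B -> C) -> (A=5 B=0 C=10)
  3. pour(A -> C) -> (A=4 B=0 C=11)
  4. pour(C -> B) -> (A=4 B=10 C=1)
  5. empty(B) -> (A=4 B=0 C=1)
  6. pour(A -> B) -> (A=0 B=4 C=1)
  7. pour(C -> A) -> (A=1 B=4 C=0)
  8. pour(B -> C) -> (A=1 B=0 C=4)
  9. fill(B) -> (A=1 B=10 C=4)
  10. pour(B -> C) -> (A=1 B=3 C=11)
  11. pour(C -> A) -> (A=5 B=3 C=7)
  12. empty(A) -> (A=0 B=3 C=7)
  13. pour(B -> A) -> (A=3 B=0 C=7)
  14. pour(C -> B) -> (A=3 B=7 C=0)
  15. fill(C) -> (A=3 B=7 C=11)
Target reached → yes.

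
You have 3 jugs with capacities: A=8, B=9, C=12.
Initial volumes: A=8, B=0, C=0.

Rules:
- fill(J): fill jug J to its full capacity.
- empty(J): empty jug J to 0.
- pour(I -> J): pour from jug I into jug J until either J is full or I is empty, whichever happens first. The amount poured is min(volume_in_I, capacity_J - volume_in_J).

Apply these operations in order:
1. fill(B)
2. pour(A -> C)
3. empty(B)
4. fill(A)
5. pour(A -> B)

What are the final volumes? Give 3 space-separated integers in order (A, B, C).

Step 1: fill(B) -> (A=8 B=9 C=0)
Step 2: pour(A -> C) -> (A=0 B=9 C=8)
Step 3: empty(B) -> (A=0 B=0 C=8)
Step 4: fill(A) -> (A=8 B=0 C=8)
Step 5: pour(A -> B) -> (A=0 B=8 C=8)

Answer: 0 8 8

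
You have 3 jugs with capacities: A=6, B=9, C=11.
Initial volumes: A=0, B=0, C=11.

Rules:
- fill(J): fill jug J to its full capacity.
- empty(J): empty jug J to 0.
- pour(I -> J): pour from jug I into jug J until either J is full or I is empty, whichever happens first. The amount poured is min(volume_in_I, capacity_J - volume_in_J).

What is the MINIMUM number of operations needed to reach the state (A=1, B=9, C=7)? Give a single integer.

Answer: 6

Derivation:
BFS from (A=0, B=0, C=11). One shortest path:
  1. pour(C -> A) -> (A=6 B=0 C=5)
  2. pour(C -> B) -> (A=6 B=5 C=0)
  3. pour(A -> C) -> (A=0 B=5 C=6)
  4. fill(A) -> (A=6 B=5 C=6)
  5. pour(A -> C) -> (A=1 B=5 C=11)
  6. pour(C -> B) -> (A=1 B=9 C=7)
Reached target in 6 moves.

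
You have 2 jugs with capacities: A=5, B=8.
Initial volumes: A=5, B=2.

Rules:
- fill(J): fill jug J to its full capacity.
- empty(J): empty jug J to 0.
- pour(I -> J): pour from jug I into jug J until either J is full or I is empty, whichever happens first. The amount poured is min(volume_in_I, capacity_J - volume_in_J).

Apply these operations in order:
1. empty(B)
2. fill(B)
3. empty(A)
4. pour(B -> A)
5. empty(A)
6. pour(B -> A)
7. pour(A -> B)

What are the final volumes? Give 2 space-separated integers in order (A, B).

Step 1: empty(B) -> (A=5 B=0)
Step 2: fill(B) -> (A=5 B=8)
Step 3: empty(A) -> (A=0 B=8)
Step 4: pour(B -> A) -> (A=5 B=3)
Step 5: empty(A) -> (A=0 B=3)
Step 6: pour(B -> A) -> (A=3 B=0)
Step 7: pour(A -> B) -> (A=0 B=3)

Answer: 0 3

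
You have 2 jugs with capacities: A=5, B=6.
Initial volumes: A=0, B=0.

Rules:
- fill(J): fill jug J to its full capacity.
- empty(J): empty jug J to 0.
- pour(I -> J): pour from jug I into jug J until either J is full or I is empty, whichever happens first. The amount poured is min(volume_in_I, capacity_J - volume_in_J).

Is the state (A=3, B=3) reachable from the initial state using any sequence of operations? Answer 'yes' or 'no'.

BFS explored all 22 reachable states.
Reachable set includes: (0,0), (0,1), (0,2), (0,3), (0,4), (0,5), (0,6), (1,0), (1,6), (2,0), (2,6), (3,0) ...
Target (A=3, B=3) not in reachable set → no.

Answer: no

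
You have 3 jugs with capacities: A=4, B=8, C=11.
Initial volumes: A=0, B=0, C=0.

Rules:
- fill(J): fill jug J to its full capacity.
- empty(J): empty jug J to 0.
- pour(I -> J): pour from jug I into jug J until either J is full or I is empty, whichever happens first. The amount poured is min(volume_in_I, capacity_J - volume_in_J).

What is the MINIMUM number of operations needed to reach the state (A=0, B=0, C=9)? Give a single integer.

Answer: 8

Derivation:
BFS from (A=0, B=0, C=0). One shortest path:
  1. fill(A) -> (A=4 B=0 C=0)
  2. fill(B) -> (A=4 B=8 C=0)
  3. pour(A -> C) -> (A=0 B=8 C=4)
  4. pour(B -> C) -> (A=0 B=1 C=11)
  5. empty(C) -> (A=0 B=1 C=0)
  6. pour(B -> C) -> (A=0 B=0 C=1)
  7. fill(B) -> (A=0 B=8 C=1)
  8. pour(B -> C) -> (A=0 B=0 C=9)
Reached target in 8 moves.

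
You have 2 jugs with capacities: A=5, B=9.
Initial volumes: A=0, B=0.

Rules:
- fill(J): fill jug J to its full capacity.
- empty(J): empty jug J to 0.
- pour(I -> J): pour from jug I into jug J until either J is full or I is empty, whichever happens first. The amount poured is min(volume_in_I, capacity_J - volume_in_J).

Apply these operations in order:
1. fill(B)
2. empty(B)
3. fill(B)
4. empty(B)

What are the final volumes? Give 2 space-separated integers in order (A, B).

Step 1: fill(B) -> (A=0 B=9)
Step 2: empty(B) -> (A=0 B=0)
Step 3: fill(B) -> (A=0 B=9)
Step 4: empty(B) -> (A=0 B=0)

Answer: 0 0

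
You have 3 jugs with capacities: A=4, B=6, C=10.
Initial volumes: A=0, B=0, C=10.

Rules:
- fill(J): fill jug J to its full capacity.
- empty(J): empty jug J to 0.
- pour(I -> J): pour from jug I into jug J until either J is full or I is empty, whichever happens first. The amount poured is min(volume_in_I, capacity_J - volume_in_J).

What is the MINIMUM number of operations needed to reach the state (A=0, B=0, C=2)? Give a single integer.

Answer: 4

Derivation:
BFS from (A=0, B=0, C=10). One shortest path:
  1. pour(C -> A) -> (A=4 B=0 C=6)
  2. empty(A) -> (A=0 B=0 C=6)
  3. pour(C -> A) -> (A=4 B=0 C=2)
  4. empty(A) -> (A=0 B=0 C=2)
Reached target in 4 moves.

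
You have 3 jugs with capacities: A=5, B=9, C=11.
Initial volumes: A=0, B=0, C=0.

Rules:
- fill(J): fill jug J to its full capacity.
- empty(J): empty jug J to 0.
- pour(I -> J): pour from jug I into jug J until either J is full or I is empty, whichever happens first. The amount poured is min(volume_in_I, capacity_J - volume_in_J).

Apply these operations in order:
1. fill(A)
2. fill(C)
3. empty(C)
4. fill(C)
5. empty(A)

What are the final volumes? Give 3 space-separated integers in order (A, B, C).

Step 1: fill(A) -> (A=5 B=0 C=0)
Step 2: fill(C) -> (A=5 B=0 C=11)
Step 3: empty(C) -> (A=5 B=0 C=0)
Step 4: fill(C) -> (A=5 B=0 C=11)
Step 5: empty(A) -> (A=0 B=0 C=11)

Answer: 0 0 11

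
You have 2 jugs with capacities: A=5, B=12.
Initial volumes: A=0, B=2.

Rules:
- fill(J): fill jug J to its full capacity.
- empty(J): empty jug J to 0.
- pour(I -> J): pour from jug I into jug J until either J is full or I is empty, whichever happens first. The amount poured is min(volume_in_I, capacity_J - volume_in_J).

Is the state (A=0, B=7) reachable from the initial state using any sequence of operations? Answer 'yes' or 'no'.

Answer: yes

Derivation:
BFS from (A=0, B=2):
  1. fill(A) -> (A=5 B=2)
  2. pour(A -> B) -> (A=0 B=7)
Target reached → yes.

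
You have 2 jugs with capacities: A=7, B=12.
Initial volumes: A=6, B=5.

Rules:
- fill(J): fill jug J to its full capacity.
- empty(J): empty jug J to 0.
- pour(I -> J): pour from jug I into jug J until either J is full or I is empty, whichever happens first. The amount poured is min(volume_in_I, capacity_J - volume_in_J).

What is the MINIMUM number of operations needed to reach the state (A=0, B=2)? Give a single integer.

Answer: 7

Derivation:
BFS from (A=6, B=5). One shortest path:
  1. fill(A) -> (A=7 B=5)
  2. empty(B) -> (A=7 B=0)
  3. pour(A -> B) -> (A=0 B=7)
  4. fill(A) -> (A=7 B=7)
  5. pour(A -> B) -> (A=2 B=12)
  6. empty(B) -> (A=2 B=0)
  7. pour(A -> B) -> (A=0 B=2)
Reached target in 7 moves.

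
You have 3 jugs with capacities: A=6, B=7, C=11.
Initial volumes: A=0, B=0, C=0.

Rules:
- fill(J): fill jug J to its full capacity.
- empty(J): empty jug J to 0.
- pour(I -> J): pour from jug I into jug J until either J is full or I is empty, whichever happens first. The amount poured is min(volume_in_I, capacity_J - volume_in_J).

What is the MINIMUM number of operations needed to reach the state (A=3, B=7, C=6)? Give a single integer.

BFS from (A=0, B=0, C=0). One shortest path:
  1. fill(A) -> (A=6 B=0 C=0)
  2. fill(C) -> (A=6 B=0 C=11)
  3. pour(C -> B) -> (A=6 B=7 C=4)
  4. empty(B) -> (A=6 B=0 C=4)
  5. pour(C -> B) -> (A=6 B=4 C=0)
  6. pour(A -> C) -> (A=0 B=4 C=6)
  7. fill(A) -> (A=6 B=4 C=6)
  8. pour(A -> B) -> (A=3 B=7 C=6)
Reached target in 8 moves.

Answer: 8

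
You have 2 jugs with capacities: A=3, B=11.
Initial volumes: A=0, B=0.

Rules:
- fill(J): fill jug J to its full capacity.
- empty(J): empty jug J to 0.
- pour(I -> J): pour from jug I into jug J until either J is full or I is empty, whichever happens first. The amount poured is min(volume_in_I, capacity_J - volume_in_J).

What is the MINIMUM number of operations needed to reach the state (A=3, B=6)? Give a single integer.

Answer: 5

Derivation:
BFS from (A=0, B=0). One shortest path:
  1. fill(A) -> (A=3 B=0)
  2. pour(A -> B) -> (A=0 B=3)
  3. fill(A) -> (A=3 B=3)
  4. pour(A -> B) -> (A=0 B=6)
  5. fill(A) -> (A=3 B=6)
Reached target in 5 moves.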